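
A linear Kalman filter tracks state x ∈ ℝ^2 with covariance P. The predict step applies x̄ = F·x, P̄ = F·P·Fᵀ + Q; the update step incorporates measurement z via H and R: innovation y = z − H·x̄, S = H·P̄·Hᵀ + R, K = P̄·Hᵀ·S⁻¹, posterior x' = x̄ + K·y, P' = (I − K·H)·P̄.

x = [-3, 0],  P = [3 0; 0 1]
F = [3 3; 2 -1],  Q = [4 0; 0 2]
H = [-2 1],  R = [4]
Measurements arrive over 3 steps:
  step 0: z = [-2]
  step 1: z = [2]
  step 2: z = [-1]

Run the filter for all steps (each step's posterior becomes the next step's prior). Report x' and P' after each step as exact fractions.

step 0: x̄ = F·x = [-9, -6]
step 0: P̄ = F·P·Fᵀ + Q = [40 15; 15 15]
step 0: y = z − H·x̄ = [-14]
step 0: S = H·P̄·Hᵀ + R = [119]
step 0: K = P̄·Hᵀ·S⁻¹ = [-65/119; -15/119]
step 0: x' = x̄ + K·y = [-23/17, -72/17]
step 0: P' = (I − K·H)·P̄ = [535/119 810/119; 810/119 1560/119]
step 1: x̄ = F·x = [-285/17, 26/17]
step 1: P̄ = F·P·Fᵀ + Q = [33911/119 960/119; 960/119 698/119]
step 1: y = z − H·x̄ = [-562/17]
step 1: S = H·P̄·Hᵀ + R = [132978/119]
step 1: K = P̄·Hᵀ·S⁻¹ = [-33431/66489; -611/66489]
step 1: x' = x̄ + K·y = [-9479/66489, 121888/66489]
step 1: P' = (I − K·H)·P̄ = [163403/66489 193082/66489; 193082/66489 383720/66489]
step 2: x̄ = F·x = [112409/22163, -140846/66489]
step 2: P̄ = F·P·Fᵀ + Q = [2888513/22163 136168/22163; 136168/22163 397982/66489]
step 2: y = z − H·x̄ = [748811/66489]
step 2: S = H·P̄·Hᵀ + R = [33692078/66489]
step 2: K = P̄·Hᵀ·S⁻¹ = [-8461287/16846039; -209513/16846039]
step 2: x' = x̄ + K·y = [-1407248/2406577, -5435019/2406577]
step 2: P' = (I − K·H)·P̄ = [42010747/16846039 50176346/16846039; 50176346/16846039 99514640/16846039]

step 0: x' = [-23/17, -72/17], P' = [535/119 810/119; 810/119 1560/119]
step 1: x' = [-9479/66489, 121888/66489], P' = [163403/66489 193082/66489; 193082/66489 383720/66489]
step 2: x' = [-1407248/2406577, -5435019/2406577], P' = [42010747/16846039 50176346/16846039; 50176346/16846039 99514640/16846039]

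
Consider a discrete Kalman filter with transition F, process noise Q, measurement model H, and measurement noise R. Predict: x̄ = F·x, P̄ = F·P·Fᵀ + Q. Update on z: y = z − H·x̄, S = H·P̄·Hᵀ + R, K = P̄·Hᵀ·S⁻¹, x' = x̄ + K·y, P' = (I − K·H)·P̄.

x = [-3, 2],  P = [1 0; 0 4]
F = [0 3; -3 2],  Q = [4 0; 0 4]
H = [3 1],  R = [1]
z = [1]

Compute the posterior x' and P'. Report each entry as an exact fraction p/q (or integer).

x̄ = F·x = [6, 13]
P̄ = F·P·Fᵀ + Q = [40 24; 24 29]
y = z − H·x̄ = [-30]
S = H·P̄·Hᵀ + R = [534]
K = P̄·Hᵀ·S⁻¹ = [24/89; 101/534]
x' = x̄ + K·y = [-186/89, 652/89]
P' = (I − K·H)·P̄ = [104/89 -288/89; -288/89 5285/534]

x' = [-186/89, 652/89]
P' = [104/89 -288/89; -288/89 5285/534]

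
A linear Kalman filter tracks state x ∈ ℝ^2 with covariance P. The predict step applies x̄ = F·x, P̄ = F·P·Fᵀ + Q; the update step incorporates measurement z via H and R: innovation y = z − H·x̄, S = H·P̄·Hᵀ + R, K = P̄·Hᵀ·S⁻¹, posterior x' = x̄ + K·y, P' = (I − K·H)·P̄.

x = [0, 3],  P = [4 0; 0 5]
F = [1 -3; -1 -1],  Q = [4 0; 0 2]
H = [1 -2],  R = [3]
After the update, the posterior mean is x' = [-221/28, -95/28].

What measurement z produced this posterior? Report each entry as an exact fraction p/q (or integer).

z = [-1]

x̄ = F·x = [-9, -3]
P̄ = F·P·Fᵀ + Q = [53 11; 11 11]
S = H·P̄·Hᵀ + R = [56]
K = P̄·Hᵀ·S⁻¹ = [31/56; -11/56]
x' − x̄ = [31/28, -11/28] = K·y
y = (KᵀK)⁻¹·Kᵀ·(x' − x̄) = [2]
z = y + H·x̄ = [2] + [-3] = [-1]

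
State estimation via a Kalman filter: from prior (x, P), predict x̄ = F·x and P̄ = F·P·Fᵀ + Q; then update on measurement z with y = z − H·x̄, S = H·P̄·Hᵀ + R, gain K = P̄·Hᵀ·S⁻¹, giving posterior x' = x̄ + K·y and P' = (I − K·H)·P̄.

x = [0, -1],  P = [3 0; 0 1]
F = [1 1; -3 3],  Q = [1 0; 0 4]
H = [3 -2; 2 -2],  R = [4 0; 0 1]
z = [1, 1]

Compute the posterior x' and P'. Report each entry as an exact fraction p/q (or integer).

x̄ = F·x = [-1, -3]
P̄ = F·P·Fᵀ + Q = [5 -6; -6 40]
y = z − H·x̄ = [-2, -3]
S = H·P̄·Hᵀ + R = [281 250; 250 229]
K = P̄·Hᵀ·S⁻¹ = [683/1849 -568/1849; 558/1849 -1352/1849]
x' = x̄ + K·y = [-1511/1849, -2607/1849]
P' = (I − K·H)·P̄ = [3300/1849 3584/1849; 3584/1849 4260/1849]

x' = [-1511/1849, -2607/1849]
P' = [3300/1849 3584/1849; 3584/1849 4260/1849]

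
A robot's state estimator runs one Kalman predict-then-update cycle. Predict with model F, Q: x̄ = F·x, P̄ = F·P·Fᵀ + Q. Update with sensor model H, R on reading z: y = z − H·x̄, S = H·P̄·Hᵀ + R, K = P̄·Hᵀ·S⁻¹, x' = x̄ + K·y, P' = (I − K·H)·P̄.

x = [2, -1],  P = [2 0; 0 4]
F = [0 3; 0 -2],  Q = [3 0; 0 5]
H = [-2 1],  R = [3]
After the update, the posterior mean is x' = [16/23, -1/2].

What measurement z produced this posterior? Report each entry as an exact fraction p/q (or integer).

x̄ = F·x = [-3, 2]
P̄ = F·P·Fᵀ + Q = [39 -24; -24 21]
S = H·P̄·Hᵀ + R = [276]
K = P̄·Hᵀ·S⁻¹ = [-17/46; 1/4]
x' − x̄ = [85/23, -5/2] = K·y
y = (KᵀK)⁻¹·Kᵀ·(x' − x̄) = [-10]
z = y + H·x̄ = [-10] + [8] = [-2]

z = [-2]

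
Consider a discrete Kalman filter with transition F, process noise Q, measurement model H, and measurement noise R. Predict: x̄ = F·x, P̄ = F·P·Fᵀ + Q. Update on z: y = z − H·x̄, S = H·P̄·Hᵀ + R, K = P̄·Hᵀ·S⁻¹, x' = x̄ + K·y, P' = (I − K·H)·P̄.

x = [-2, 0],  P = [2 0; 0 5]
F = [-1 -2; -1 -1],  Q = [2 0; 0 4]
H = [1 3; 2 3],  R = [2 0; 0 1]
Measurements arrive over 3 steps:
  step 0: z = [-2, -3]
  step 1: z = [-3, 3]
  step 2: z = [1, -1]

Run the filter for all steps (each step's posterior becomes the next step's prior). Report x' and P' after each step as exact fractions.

step 0: x' = [-2114/1955, -542/1955], P' = [3288/1955 -1776/1955; -1776/1955 1102/1955]
step 1: x' = [706473/231215, -304853/231215], P' = [273476/231215 -149266/231215; -149266/231215 98316/231215]
step 2: x' = [-708443/955781, 1779944/6690467], P' = [1125458/955781 -613900/955781; -613900/955781 5662513/13380934]

step 0: x̄ = F·x = [2, 2]
step 0: P̄ = F·P·Fᵀ + Q = [24 12; 12 11]
step 0: y = z − H·x̄ = [-10, -13]
step 0: S = H·P̄·Hᵀ + R = [197 255; 255 340]
step 0: K = P̄·Hᵀ·S⁻¹ = [-12/23 1248/1955; 9/23 -246/1955]
step 0: x' = x̄ + K·y = [-2114/1955, -542/1955]
step 0: P' = (I − K·H)·P̄ = [3288/1955 -1776/1955; -1776/1955 1102/1955]
step 1: x̄ = F·x = [3198/1955, 2656/1955]
step 1: P̄ = F·P·Fᵀ + Q = [4502/1955 164/1955; 164/1955 8658/1955]
step 1: y = z − H·x̄ = [-17031/1955, -8499/1955]
step 1: S = H·P̄·Hᵀ + R = [87318/1955 88402/1955; 88402/1955 99853/1955]
step 1: K = P̄·Hᵀ·S⁻¹ = [-87161/231215 99154/231215; 72841/231215 -3584/231215]
step 1: x' = x̄ + K·y = [706473/231215, -304853/231215]
step 1: P' = (I − K·H)·P̄ = [273476/231215 -149266/231215; -149266/231215 98316/231215]
step 2: x̄ = F·x = [-96767/231215, -80324/46243]
step 2: P̄ = F·P·Fᵀ + Q = [532106/231215 4462/46243; 4462/46243 199624/46243]
step 2: y = z − H·x̄ = [1532842/231215, 1167179/231215]
step 2: S = H·P̄·Hᵀ + R = [10111476/231215 10248082/231215; 10248082/231215 11610439/231215]
step 2: K = P̄·Hᵀ·S⁻¹ = [-358121/955781 409216/955781; 8392939/26761868 -201661/13380934]
step 2: x' = x̄ + K·y = [-708443/955781, 1779944/6690467]
step 2: P' = (I − K·H)·P̄ = [1125458/955781 -613900/955781; -613900/955781 5662513/13380934]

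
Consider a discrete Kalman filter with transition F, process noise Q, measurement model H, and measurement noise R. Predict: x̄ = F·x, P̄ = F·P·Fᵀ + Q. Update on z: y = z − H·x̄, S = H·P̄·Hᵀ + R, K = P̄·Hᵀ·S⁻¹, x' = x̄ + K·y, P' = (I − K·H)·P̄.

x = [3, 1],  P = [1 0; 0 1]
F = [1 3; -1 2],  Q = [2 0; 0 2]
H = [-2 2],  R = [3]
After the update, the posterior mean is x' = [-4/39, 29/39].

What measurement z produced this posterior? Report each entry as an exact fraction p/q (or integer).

x̄ = F·x = [6, -1]
P̄ = F·P·Fᵀ + Q = [12 5; 5 7]
S = H·P̄·Hᵀ + R = [39]
K = P̄·Hᵀ·S⁻¹ = [-14/39; 4/39]
x' − x̄ = [-238/39, 68/39] = K·y
y = (KᵀK)⁻¹·Kᵀ·(x' − x̄) = [17]
z = y + H·x̄ = [17] + [-14] = [3]

z = [3]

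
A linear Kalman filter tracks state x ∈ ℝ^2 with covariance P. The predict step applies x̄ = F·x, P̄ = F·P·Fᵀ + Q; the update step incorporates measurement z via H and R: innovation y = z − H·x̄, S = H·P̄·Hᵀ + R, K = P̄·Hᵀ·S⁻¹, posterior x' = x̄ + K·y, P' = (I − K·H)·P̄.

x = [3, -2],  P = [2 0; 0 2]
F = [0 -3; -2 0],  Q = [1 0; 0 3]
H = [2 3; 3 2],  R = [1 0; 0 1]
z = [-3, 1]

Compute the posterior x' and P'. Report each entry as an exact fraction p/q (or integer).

x' = [965/468, -3463/1404]
P' = [19/39 -209/468; -209/468 341/702]

x̄ = F·x = [6, -6]
P̄ = F·P·Fᵀ + Q = [19 0; 0 11]
y = z − H·x̄ = [3, -5]
S = H·P̄·Hᵀ + R = [176 180; 180 216]
K = P̄·Hᵀ·S⁻¹ = [-19/52 133/234; 22/39 -517/1404]
x' = x̄ + K·y = [965/468, -3463/1404]
P' = (I − K·H)·P̄ = [19/39 -209/468; -209/468 341/702]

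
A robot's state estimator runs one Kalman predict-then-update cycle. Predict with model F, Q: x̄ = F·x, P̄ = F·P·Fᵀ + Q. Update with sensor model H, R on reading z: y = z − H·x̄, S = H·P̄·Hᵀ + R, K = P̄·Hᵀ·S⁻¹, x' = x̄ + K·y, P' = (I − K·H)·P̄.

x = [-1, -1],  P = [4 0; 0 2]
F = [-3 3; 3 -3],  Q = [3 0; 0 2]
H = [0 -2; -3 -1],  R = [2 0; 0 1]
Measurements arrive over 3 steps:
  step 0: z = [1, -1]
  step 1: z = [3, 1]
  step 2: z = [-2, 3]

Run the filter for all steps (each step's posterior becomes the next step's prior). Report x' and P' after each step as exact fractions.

step 0: x' = [2655/5326, -1323/2663], P' = [885/5326 -441/2663; -441/2663 1270/2663]
step 1: x' = [270351/2619794, -3358027/2619794], P' = [429531/2619794 -210771/1309897; -210771/1309897 1223251/2619794]
step 2: x' = [-1748692275/1264219486, 712286633/632109743], P' = [207210189/1264219486 -101640249/632109743; -101640249/632109743 294999247/632109743]

step 0: x̄ = F·x = [0, 0]
step 0: P̄ = F·P·Fᵀ + Q = [57 -54; -54 56]
step 0: y = z − H·x̄ = [1, -1]
step 0: S = H·P̄·Hᵀ + R = [226 -212; -212 246]
step 0: K = P̄·Hᵀ·S⁻¹ = [441/2663 -1773/5326; -1270/2663 53/2663]
step 0: x' = x̄ + K·y = [2655/5326, -1323/2663]
step 0: P' = (I − K·H)·P̄ = [885/5326 -441/2663; -441/2663 1270/2663]
step 1: x̄ = F·x = [-15903/5326, 15903/5326]
step 1: P̄ = F·P·Fᵀ + Q = [62679/5326 -46701/5326; -46701/5326 57353/5326]
step 1: y = z − H·x̄ = [23892/2663, -13240/2663]
step 1: S = H·P̄·Hᵀ + R = [120032/2663 -82750/2663; -82750/2663 173292/2663]
step 1: K = P̄·Hᵀ·S⁻¹ = [210771/1309897 -867051/2619794; -1223251/2619794 41375/2619794]
step 1: x' = x̄ + K·y = [270351/2619794, -3358027/2619794]
step 1: P' = (I − K·H)·P̄ = [429531/2619794 -210771/1309897; -210771/1309897 1223251/2619794]
step 2: x̄ = F·x = [-5442567/1309897, 5442567/1309897]
step 2: P̄ = F·P·Fᵀ + Q = [15161088/1309897 -11231397/1309897; -11231397/1309897 13851191/1309897]
step 2: y = z − H·x̄ = [8265340/1309897, -6955443/1309897]
step 2: S = H·P̄·Hᵀ + R = [58024558/1309897 -39686000/1309897; -39686000/1309897 84222498/1309897]
step 2: K = P̄·Hᵀ·S⁻¹ = [101640249/632109743 -418350069/1264219486; -294999247/632109743 9921500/632109743]
step 2: x' = x̄ + K·y = [-1748692275/1264219486, 712286633/632109743]
step 2: P' = (I − K·H)·P̄ = [207210189/1264219486 -101640249/632109743; -101640249/632109743 294999247/632109743]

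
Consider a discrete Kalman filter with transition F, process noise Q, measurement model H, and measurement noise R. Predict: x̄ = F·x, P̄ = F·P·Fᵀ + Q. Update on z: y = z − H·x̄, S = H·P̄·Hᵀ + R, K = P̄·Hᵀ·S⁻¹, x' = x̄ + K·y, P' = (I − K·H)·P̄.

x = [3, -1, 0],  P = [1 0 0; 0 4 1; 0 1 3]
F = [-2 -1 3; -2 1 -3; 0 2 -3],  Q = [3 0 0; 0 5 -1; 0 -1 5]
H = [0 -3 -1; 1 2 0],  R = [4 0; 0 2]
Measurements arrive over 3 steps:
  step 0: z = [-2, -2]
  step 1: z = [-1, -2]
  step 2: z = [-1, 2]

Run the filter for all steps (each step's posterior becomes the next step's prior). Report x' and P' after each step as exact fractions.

step 0: x' = [-61930/15431, 11227/15431, -199/15431], P' = [56686/15431 -18618/15431 31838/15431; -18618/15431 11666/15431 -22330/15431; 31838/15431 -22330/15431 89334/15431]
step 1: x' = [-408703438/572918309, -174962840/572918309, 822076685/572918309], P' = [1936936770/572918309 -564993034/572918309 762657254/572918309; -564993034/572918309 355058755/572918309 -579243949/572918309; 762657254/572918309 -579243949/572918309 2533642479/572918309]
step 2: x' = [45544499845346/32902793024071, 12919045874085/32902793024071, -12178557974996/32902793024071], P' = [111448593762222/32902793024071 -32497514982434/32902793024071 43902549300214/32902793024071; -32497514982434/32902793024071 20402580765015/32902793024071 -33279239079109/32902793024071; 43902549300214/32902793024071 -33279239079109/32902793024071 145344634665691/32902793024071]

step 0: x̄ = F·x = [-5, -7, -2]
step 0: P̄ = F·P·Fᵀ + Q = [32 -21 -26; -21 34 25; -26 25 36]
step 0: y = z − H·x̄ = [-25, 17]
step 0: S = H·P̄·Hᵀ + R = [496 -165; -165 86]
step 0: K = P̄·Hᵀ·S⁻¹ = [6004/15431 9725/15431; -3167/15431 2357/15431; -5586/15431 -6411/15431]
step 0: x' = x̄ + K·y = [-61930/15431, 11227/15431, -199/15431]
step 0: P' = (I − K·H)·P̄ = [56686/15431 -18618/15431 31838/15431; -18618/15431 11666/15431 -22330/15431; 31838/15431 -22330/15431 89334/15431]
step 1: x̄ = F·x = [112036/15431, 135684/15431, 23051/15431]
step 1: P̄ = F·P·Fᵀ + Q = [766161/15431 -722908/15431 -762808/15431; -722908/15431 1710079/15431 1278377/15431; -762808/15431 1278377/15431 1195785/15431]
step 1: y = z − H·x̄ = [414672/15431, -414266/15431]
step 1: S = H·P̄·Hᵀ + R = [24318482/15431 -9885696/15431; -9885696/15431 4745707/15431]
step 1: K = P̄·Hᵀ·S⁻¹ = [233080462/572918309 403475351/572918309; -121483079/572918309 72562238/572918309; -198977658/572918309 -197915322/572918309]
step 1: x' = x̄ + K·y = [-408703438/572918309, -174962840/572918309, 822076685/572918309]
step 1: P' = (I − K·H)·P̄ = [1936936770/572918309 -564993034/572918309 762657254/572918309; -564993034/572918309 355058755/572918309 -579243949/572918309; 762657254/572918309 -579243949/572918309 2533642479/572918309]
step 2: x̄ = F·x = [3458599771/572918309, -1823786019/572918309, -2816155735/572918309]
step 2: P̄ = F·P·Fᵀ + Q = [24687947583/572918309 -18885557680/572918309 -21890179702/572918309; -18885557680/572918309 48657502569/572918309 34989092713/572918309; -21890179702/572918309 34989092713/572918309 34038536264/572918309]
step 2: y = z − H·x̄ = [-8860432101/572918309, 1334808885/572918309]
step 2: S = H·P̄·Hᵀ + R = [684182288899/572918309 -283376348098/572918309; -283376348098/572918309 144921563757/572918309]
step 2: K = P̄·Hᵀ·S⁻¹ = [13397498911772/32902793024071 23226781898677/32902793024071; -6982125803984/32902793024071 4153823273798/32902793024071; -11376729357091/32902793024071 -11327964429002/32902793024071]
step 2: x' = x̄ + K·y = [45544499845346/32902793024071, 12919045874085/32902793024071, -12178557974996/32902793024071]
step 2: P' = (I − K·H)·P̄ = [111448593762222/32902793024071 -32497514982434/32902793024071 43902549300214/32902793024071; -32497514982434/32902793024071 20402580765015/32902793024071 -33279239079109/32902793024071; 43902549300214/32902793024071 -33279239079109/32902793024071 145344634665691/32902793024071]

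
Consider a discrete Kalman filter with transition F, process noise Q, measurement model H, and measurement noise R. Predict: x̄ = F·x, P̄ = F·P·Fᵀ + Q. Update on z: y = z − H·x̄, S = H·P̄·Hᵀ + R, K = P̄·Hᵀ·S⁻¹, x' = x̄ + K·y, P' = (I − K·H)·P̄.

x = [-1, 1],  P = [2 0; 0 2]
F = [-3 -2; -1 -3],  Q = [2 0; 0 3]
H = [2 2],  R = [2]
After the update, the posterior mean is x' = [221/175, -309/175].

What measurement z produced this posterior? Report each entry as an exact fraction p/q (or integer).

z = [-1]

x̄ = F·x = [1, -2]
P̄ = F·P·Fᵀ + Q = [28 18; 18 23]
S = H·P̄·Hᵀ + R = [350]
K = P̄·Hᵀ·S⁻¹ = [46/175; 41/175]
x' − x̄ = [46/175, 41/175] = K·y
y = (KᵀK)⁻¹·Kᵀ·(x' − x̄) = [1]
z = y + H·x̄ = [1] + [-2] = [-1]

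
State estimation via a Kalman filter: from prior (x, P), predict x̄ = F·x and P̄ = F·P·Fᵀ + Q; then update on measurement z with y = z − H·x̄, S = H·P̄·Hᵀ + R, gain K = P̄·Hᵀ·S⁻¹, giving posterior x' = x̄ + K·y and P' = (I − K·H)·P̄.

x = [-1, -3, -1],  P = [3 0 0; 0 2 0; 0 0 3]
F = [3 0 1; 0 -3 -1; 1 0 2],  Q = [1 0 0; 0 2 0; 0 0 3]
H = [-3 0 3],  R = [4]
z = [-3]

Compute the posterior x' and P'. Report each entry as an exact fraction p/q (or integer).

x' = [-412/175, 1804/175, -579/175]
P' = [3121/175 -957/175 3057/175; -957/175 3944/175 -969/175; 3057/175 -969/175 3069/175]

x̄ = F·x = [-4, 10, -3]
P̄ = F·P·Fᵀ + Q = [31 -3 15; -3 23 -6; 15 -6 18]
y = z − H·x̄ = [-6]
S = H·P̄·Hᵀ + R = [175]
K = P̄·Hᵀ·S⁻¹ = [-48/175; -9/175; 9/175]
x' = x̄ + K·y = [-412/175, 1804/175, -579/175]
P' = (I − K·H)·P̄ = [3121/175 -957/175 3057/175; -957/175 3944/175 -969/175; 3057/175 -969/175 3069/175]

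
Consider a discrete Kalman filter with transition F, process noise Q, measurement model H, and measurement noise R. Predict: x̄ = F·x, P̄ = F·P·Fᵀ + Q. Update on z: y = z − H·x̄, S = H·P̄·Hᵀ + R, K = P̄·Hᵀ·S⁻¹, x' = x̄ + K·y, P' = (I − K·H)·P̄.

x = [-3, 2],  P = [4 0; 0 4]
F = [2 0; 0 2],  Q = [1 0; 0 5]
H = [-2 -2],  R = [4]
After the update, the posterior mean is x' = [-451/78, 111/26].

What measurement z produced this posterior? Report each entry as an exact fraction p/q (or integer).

x̄ = F·x = [-6, 4]
P̄ = F·P·Fᵀ + Q = [17 0; 0 21]
S = H·P̄·Hᵀ + R = [156]
K = P̄·Hᵀ·S⁻¹ = [-17/78; -7/26]
x' − x̄ = [17/78, 7/26] = K·y
y = (KᵀK)⁻¹·Kᵀ·(x' − x̄) = [-1]
z = y + H·x̄ = [-1] + [4] = [3]

z = [3]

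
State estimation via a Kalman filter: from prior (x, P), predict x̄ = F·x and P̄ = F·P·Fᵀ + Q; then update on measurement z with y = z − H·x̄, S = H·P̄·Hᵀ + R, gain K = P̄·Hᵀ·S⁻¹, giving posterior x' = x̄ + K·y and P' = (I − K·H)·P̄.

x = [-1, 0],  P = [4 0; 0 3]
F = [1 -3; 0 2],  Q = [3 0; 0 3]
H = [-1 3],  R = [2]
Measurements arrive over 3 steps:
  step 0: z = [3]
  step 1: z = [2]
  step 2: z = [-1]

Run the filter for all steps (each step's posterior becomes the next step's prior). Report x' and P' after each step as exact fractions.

step 0: x' = [-455/279, 14/31], P' = [1742/279 58/31; 58/31 24/31]
step 1: x' = [-48107/18770, -567/3754], P' = [77059/18770 4851/3754; 4851/3754 2331/3754]
step 2: x' = [-1077285/592582, -542835/592582], P' = [2271121/592582 704709/592582; 704709/592582 344973/592582]

step 0: x̄ = F·x = [-1, 0]
step 0: P̄ = F·P·Fᵀ + Q = [34 -18; -18 15]
step 0: y = z − H·x̄ = [2]
step 0: S = H·P̄·Hᵀ + R = [279]
step 0: K = P̄·Hᵀ·S⁻¹ = [-88/279; 7/31]
step 0: x' = x̄ + K·y = [-455/279, 14/31]
step 0: P' = (I − K·H)·P̄ = [1742/279 58/31; 58/31 24/31]
step 1: x̄ = F·x = [-833/279, 28/31]
step 1: P̄ = F·P·Fᵀ + Q = [1391/279 -28/31; -28/31 189/31]
step 1: y = z − H·x̄ = [-1031/279]
step 1: S = H·P̄·Hᵀ + R = [18770/279]
step 1: K = P̄·Hᵀ·S⁻¹ = [-2147/18770; 1071/3754]
step 1: x' = x̄ + K·y = [-48107/18770, -567/3754]
step 1: P' = (I − K·H)·P̄ = [77059/18770 4851/3754; 4851/3754 2331/3754]
step 2: x̄ = F·x = [-19801/9385, -567/1877]
step 2: P̄ = F·P·Fᵀ + Q = [46367/9385 -2142/1877; -2142/1877 10293/1877]
step 2: y = z − H·x̄ = [-20681/9385]
step 2: S = H·P̄·Hᵀ + R = [592582/9385]
step 2: K = P̄·Hᵀ·S⁻¹ = [-78497/592582; 165105/592582]
step 2: x' = x̄ + K·y = [-1077285/592582, -542835/592582]
step 2: P' = (I − K·H)·P̄ = [2271121/592582 704709/592582; 704709/592582 344973/592582]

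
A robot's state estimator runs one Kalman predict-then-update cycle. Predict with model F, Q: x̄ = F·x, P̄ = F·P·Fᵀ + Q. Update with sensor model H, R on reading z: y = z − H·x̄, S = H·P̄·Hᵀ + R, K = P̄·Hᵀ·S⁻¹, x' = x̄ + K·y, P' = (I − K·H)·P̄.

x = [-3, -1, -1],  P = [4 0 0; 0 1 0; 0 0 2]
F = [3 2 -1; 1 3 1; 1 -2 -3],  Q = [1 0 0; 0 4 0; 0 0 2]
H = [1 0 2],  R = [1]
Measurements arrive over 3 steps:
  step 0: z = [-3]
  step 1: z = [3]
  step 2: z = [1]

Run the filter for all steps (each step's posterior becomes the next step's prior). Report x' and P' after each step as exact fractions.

step 0: x' = [-1907/212, -7, 317/106], P' = [4075/212 16 -1001/106; 16 19 -8; -1001/106 -8 259/53]
step 1: x' = [-1003150/195683, -1107716/195683, 789279/195683], P' = [14380867/195683 15271723/195683 -7121209/195683; 15271723/195683 17368635/195683 -7597830/195683; -7121209/195683 -7597830/195683 3574860/195683]
step 2: x' = [4135078547/586432115, 3778260461/586432115, -1778583693/586432115], P' = [52399932828/586432115 55747264324/586432115 -25945531187/586432115; 55747264324/586432115 62754381002/586432115 -27708535456/586432115; -25945531187/586432115 -27708535456/586432115 12992107088/586432115]

step 0: x̄ = F·x = [-10, -7, 2]
step 0: P̄ = F·P·Fᵀ + Q = [43 16 14; 16 19 -8; 14 -8 28]
step 0: y = z − H·x̄ = [3]
step 0: S = H·P̄·Hᵀ + R = [212]
step 0: K = P̄·Hᵀ·S⁻¹ = [71/212; 0; 35/106]
step 0: x' = x̄ + K·y = [-1907/212, -7, 317/106]
step 0: P' = (I − K·H)·P̄ = [4075/212 16 -1001/106; 16 19 -8; -1001/106 -8 259/53]
step 1: x̄ = F·x = [-9323/212, -5725/212, -841/212]
step 1: P̄ = F·P·Fᵀ + Q = [113535/212 70361/212 12457/212; 70361/212 48383/212 2851/212; 12457/212 2851/212 8027/212]
step 1: y = z − H·x̄ = [11641/212]
step 1: S = H·P̄·Hᵀ + R = [195683/212]
step 1: K = P̄·Hᵀ·S⁻¹ = [138449/195683; 76063/195683; 28511/195683]
step 1: x' = x̄ + K·y = [-1003150/195683, -1107716/195683, 789279/195683]
step 1: P' = (I − K·H)·P̄ = [14380867/195683 15271723/195683 -7121209/195683; 15271723/195683 17368635/195683 -7597830/195683; -7121209/195683 -7597830/195683 3574860/195683]
step 2: x̄ = F·x = [-6014161/195683, -3537019/195683, -1155555/195683]
step 2: P̄ = F·P·Fᵀ + Q = [459052136/195683 305123916/195683 24909159/195683; 305123916/195683 206857114/195683 12534748/195683; 24909159/195683 12534748/195683 6886915/195683]
step 2: y = z − H·x̄ = [8520954/195683]
step 2: S = H·P̄·Hᵀ + R = [586432115/195683]
step 2: K = P̄·Hᵀ·S⁻¹ = [508870454/586432115; 330193412/586432115; 38682989/586432115]
step 2: x' = x̄ + K·y = [4135078547/586432115, 3778260461/586432115, -1778583693/586432115]
step 2: P' = (I − K·H)·P̄ = [52399932828/586432115 55747264324/586432115 -25945531187/586432115; 55747264324/586432115 62754381002/586432115 -27708535456/586432115; -25945531187/586432115 -27708535456/586432115 12992107088/586432115]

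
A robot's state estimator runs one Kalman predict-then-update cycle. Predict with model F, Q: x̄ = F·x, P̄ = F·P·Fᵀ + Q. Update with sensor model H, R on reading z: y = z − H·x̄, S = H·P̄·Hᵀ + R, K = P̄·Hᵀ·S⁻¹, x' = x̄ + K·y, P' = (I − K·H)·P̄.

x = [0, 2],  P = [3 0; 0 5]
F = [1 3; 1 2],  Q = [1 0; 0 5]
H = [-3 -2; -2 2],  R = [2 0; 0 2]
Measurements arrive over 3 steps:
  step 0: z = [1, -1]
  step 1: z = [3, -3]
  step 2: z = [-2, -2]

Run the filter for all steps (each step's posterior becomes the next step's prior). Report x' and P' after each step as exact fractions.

step 0: x̄ = F·x = [6, 4]
step 0: P̄ = F·P·Fᵀ + Q = [49 33; 33 28]
step 0: y = z − H·x̄ = [27, 3]
step 0: S = H·P̄·Hᵀ + R = [951 116; 116 46]
step 0: K = P̄·Hᵀ·S⁻¹ = [-3043/15145 -2862/15145; -597/3029 847/3029]
step 0: x' = x̄ + K·y = [123/15145, -1462/3029]
step 0: P' = (I − K·H)·P̄ = [2362/15145 -100/3029; -100/3029 747/3029]
step 1: x̄ = F·x = [-21807/15145, -14497/15145]
step 1: P̄ = F·P·Fᵀ + Q = [48122/15145 22272/15145; 22272/15145 91027/15145]
step 1: y = z − H·x̄ = [-9796/3029, -12011/3029]
step 1: S = H·P̄·Hᵀ + R = [218952/3029 -23984/3029; -23984/3029 81742/3029]
step 1: K = P̄·Hᵀ·S⁻¹ = [-275369/1429708 -65412/357427; -40195/204244 14231/51061]
step 1: x' = x̄ + K·y = [-23308/255305, -364043/255305]
step 1: P' = (I − K·H)·P̄ = [537017/3574270 -16729/510610; -16729/510610 125581/510610]
step 2: x̄ = F·x = [-1115437/255305, -751394/255305]
step 2: P̄ = F·P·Fᵀ + Q = [5660136/1787135 2612952/1787135; 2612952/1787135 21456223/3574270]
step 2: y = z − H·x̄ = [-5359709/255305, -1238696/255305]
step 2: S = H·P̄·Hᵀ + R = [128783364/1787135 -2025362/255305; -2025362/255305 6889092/255305]
step 2: K = P̄·Hᵀ·S⁻¹ = [-23127048/120092467 -153833364/840647269; -47266777/240184934 468588859/1681294538]
step 2: x' = x̄ + K·y = [472154623/840647269, -275750897/1681294538]
step 2: P' = (I − K·H)·P̄ = [126289080/840647269 -27544284/840647269; -27544284/840647269 413500291/1681294538]

step 0: x' = [123/15145, -1462/3029], P' = [2362/15145 -100/3029; -100/3029 747/3029]
step 1: x' = [-23308/255305, -364043/255305], P' = [537017/3574270 -16729/510610; -16729/510610 125581/510610]
step 2: x' = [472154623/840647269, -275750897/1681294538], P' = [126289080/840647269 -27544284/840647269; -27544284/840647269 413500291/1681294538]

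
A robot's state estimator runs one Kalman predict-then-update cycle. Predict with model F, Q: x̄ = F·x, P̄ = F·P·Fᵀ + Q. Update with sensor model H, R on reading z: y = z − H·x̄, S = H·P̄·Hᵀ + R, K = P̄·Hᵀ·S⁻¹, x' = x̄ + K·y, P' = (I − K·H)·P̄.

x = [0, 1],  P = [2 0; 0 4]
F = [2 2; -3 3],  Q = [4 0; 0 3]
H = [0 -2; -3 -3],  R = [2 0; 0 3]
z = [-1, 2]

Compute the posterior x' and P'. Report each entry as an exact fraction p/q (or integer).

x̄ = F·x = [2, 3]
P̄ = F·P·Fᵀ + Q = [28 12; 12 57]
y = z − H·x̄ = [5, 17]
S = H·P̄·Hᵀ + R = [230 414; 414 984]
K = P̄·Hᵀ·S⁻¹ = [2172/4577 -64/199; -4413/9154 -3/398]
x' = x̄ + K·y = [-5010/4577, 2112/4577]
P' = (I − K·H)·P̄ = [3644/4577 -2172/4577; -2172/4577 4413/9154]

x' = [-5010/4577, 2112/4577]
P' = [3644/4577 -2172/4577; -2172/4577 4413/9154]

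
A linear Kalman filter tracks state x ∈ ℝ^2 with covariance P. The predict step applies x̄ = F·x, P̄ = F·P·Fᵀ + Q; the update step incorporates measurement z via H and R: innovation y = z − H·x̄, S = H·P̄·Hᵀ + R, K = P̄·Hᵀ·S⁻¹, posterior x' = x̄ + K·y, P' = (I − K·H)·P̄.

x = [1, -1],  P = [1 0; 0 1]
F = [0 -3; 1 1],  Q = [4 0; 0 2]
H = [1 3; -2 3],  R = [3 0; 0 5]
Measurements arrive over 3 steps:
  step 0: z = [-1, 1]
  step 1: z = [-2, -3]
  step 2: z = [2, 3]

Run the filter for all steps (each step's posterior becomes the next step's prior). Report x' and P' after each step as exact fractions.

step 0: x̄ = F·x = [3, 0]
step 0: P̄ = F·P·Fᵀ + Q = [13 -3; -3 4]
step 0: y = z − H·x̄ = [-4, 7]
step 0: S = H·P̄·Hᵀ + R = [34 19; 19 129]
step 0: K = P̄·Hᵀ·S⁻¹ = [1181/4025 -1266/4025; 117/575 63/575]
step 0: x' = x̄ + K·y = [-1511/4025, -27/575]
step 0: P' = (I − K·H)·P̄ = [3291/4025 12/575; 12/575 113/575]
step 1: x̄ = F·x = [81/575, -68/161]
step 1: P̄ = F·P·Fᵀ + Q = [3317/575 -15/23; -15/23 492/161]
step 1: y = z − H·x̄ = [-3517/4025, -5841/4025]
step 1: S = H·P̄·Hᵀ + R = [130244/4025 72137/4025; 72137/4025 255201/4025]
step 1: K = P̄·Hᵀ·S⁻¹ = [1946281/6965131 -2032500/6965131; 1417749/6965131 749637/6965131]
step 1: x' = x̄ + K·y = [2230060/6965131, -5268466/6965131]
step 1: P' = (I − K·H)·P̄ = [5333781/6965131 168354/6965131; 168354/6965131 1361631/6965131]
step 2: x̄ = F·x = [15805398/6965131, -3038406/6965131]
step 2: P̄ = F·P·Fᵀ + Q = [40115203/6965131 -4589955/6965131; -4589955/6965131 20962382/6965131]
step 2: y = z − H·x̄ = [7240082/6965131, 61621407/6965131]
step 2: S = H·P̄·Hᵀ + R = [222132304/6965131 122200897/6965131; 122200897/6965131 439027365/6965131]
step 2: K = P̄·Hᵀ·S⁻¹ = [472829621/1693929803 -3460081470/11857508621; 344315199/1693929803 1275561387/11857508621]
step 2: x' = x̄ + K·y = [-264053738/11857508621, 8617792539/11857508621]
step 2: P' = (I − K·H)·P̄ = [9076609797/11857508621 284270748/11857508621; 284270748/11857508621 2315449477/11857508621]

step 0: x' = [-1511/4025, -27/575], P' = [3291/4025 12/575; 12/575 113/575]
step 1: x' = [2230060/6965131, -5268466/6965131], P' = [5333781/6965131 168354/6965131; 168354/6965131 1361631/6965131]
step 2: x' = [-264053738/11857508621, 8617792539/11857508621], P' = [9076609797/11857508621 284270748/11857508621; 284270748/11857508621 2315449477/11857508621]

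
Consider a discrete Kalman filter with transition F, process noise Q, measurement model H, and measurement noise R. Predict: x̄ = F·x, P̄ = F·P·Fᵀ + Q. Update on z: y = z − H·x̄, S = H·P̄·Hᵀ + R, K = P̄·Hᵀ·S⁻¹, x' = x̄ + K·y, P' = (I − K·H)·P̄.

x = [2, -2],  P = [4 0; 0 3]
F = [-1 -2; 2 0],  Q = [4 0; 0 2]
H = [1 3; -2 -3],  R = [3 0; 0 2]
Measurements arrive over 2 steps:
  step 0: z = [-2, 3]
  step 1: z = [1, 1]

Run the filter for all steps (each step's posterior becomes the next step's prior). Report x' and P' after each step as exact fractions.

step 0: x̄ = F·x = [2, 4]
step 0: P̄ = F·P·Fᵀ + Q = [20 -8; -8 18]
step 0: y = z − H·x̄ = [-16, 19]
step 0: S = H·P̄·Hᵀ + R = [137 -130; -130 148]
step 0: K = P̄·Hᵀ·S⁻¹ = [-167/211 -339/422; 467/844 387/1688]
step 0: x' = x̄ + K·y = [-253/422, -839/1688]
step 0: P' = (I − K·H)·P̄ = [840/211 -447/211; -447/211 1063/844]
step 1: x̄ = F·x = [1345/844, -253/211]
step 1: P̄ = F·P·Fᵀ + Q = [959/211 108/211; 108/211 3782/211]
step 1: y = z − H·x̄ = [2535/844, 249/422]
step 1: S = H·P̄·Hᵀ + R = [36278/211 -36928/211; -36928/211 39592/211]
step 1: K = P̄·Hᵀ·S⁻¹ = [-18955/43034 -40233/86068; 7857/21517 4179/86068]
step 1: x' = x̄ + K·y = [-223/43034, -12677/172136]
step 1: P' = (I − K·H)·P̄ = [48549/21517 -51321/43034; -51321/43034 32821/43034]

step 0: x' = [-253/422, -839/1688], P' = [840/211 -447/211; -447/211 1063/844]
step 1: x' = [-223/43034, -12677/172136], P' = [48549/21517 -51321/43034; -51321/43034 32821/43034]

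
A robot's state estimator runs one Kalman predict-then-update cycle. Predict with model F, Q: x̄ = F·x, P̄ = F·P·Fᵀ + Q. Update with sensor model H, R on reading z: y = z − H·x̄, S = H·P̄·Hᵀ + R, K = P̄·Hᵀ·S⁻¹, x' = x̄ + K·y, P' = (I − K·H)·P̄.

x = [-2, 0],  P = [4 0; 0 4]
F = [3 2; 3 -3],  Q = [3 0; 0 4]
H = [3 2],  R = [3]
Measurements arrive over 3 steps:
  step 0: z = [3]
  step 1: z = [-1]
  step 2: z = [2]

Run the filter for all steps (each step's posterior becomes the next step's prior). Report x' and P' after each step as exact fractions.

step 0: x' = [51/86, 24/43], P' = [16309/946 -12090/473; -12090/473 18276/473]
step 1: x' = [10582140/3713041, -17715689/3713041], P' = [21936741/3713041 -32879583/3713041; -32879583/3713041 52063734/3713041]
step 2: x' = [-6460906570/5106566611, 15024885493/5106566611], P' = [30312990636/5106566611 -45418211118/5106566611; -45418211118/5106566611 71871975039/5106566611]

step 0: x̄ = F·x = [-6, -6]
step 0: P̄ = F·P·Fᵀ + Q = [55 12; 12 76]
step 0: y = z − H·x̄ = [33]
step 0: S = H·P̄·Hᵀ + R = [946]
step 0: K = P̄·Hᵀ·S⁻¹ = [189/946; 94/473]
step 0: x' = x̄ + K·y = [51/86, 24/43]
step 0: P' = (I − K·H)·P̄ = [16309/946 -12090/473; -12090/473 18276/473]
step 1: x̄ = F·x = [249/86, 9/86]
step 1: P̄ = F·P·Fᵀ + Q = [5667/946 9/946; 9/946 914773/946]
step 1: y = z − H·x̄ = [-851/86]
step 1: S = H·P̄·Hᵀ + R = [3713041/946]
step 1: K = P̄·Hᵀ·S⁻¹ = [17019/3713041; 1829573/3713041]
step 1: x' = x̄ + K·y = [10582140/3713041, -17715689/3713041]
step 1: P' = (I − K·H)·P̄ = [21936741/3713041 -32879583/3713041; -32879583/3713041 52063734/3713041]
step 2: x̄ = F·x = [-3684958/3713041, 84893487/3713041]
step 2: P̄ = F·P·Fᵀ + Q = [22269732/3713041 -16312986/3713041; -16312986/3713041 1272688933/3713041]
step 2: y = z − H·x̄ = [-151306018/3713041]
step 2: S = H·P̄·Hᵀ + R = [5106566611/3713041]
step 2: K = P̄·Hᵀ·S⁻¹ = [34183224/5106566611; 2496438908/5106566611]
step 2: x' = x̄ + K·y = [-6460906570/5106566611, 15024885493/5106566611]
step 2: P' = (I − K·H)·P̄ = [30312990636/5106566611 -45418211118/5106566611; -45418211118/5106566611 71871975039/5106566611]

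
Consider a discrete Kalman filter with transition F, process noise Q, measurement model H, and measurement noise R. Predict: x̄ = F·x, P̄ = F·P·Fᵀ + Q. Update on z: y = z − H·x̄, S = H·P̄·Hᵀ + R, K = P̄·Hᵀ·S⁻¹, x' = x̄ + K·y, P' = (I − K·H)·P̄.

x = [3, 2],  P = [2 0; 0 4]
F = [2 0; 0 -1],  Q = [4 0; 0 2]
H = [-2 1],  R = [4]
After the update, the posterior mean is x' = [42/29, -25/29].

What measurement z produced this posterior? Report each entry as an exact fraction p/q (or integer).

z = [-3]

x̄ = F·x = [6, -2]
P̄ = F·P·Fᵀ + Q = [12 0; 0 6]
S = H·P̄·Hᵀ + R = [58]
K = P̄·Hᵀ·S⁻¹ = [-12/29; 3/29]
x' − x̄ = [-132/29, 33/29] = K·y
y = (KᵀK)⁻¹·Kᵀ·(x' − x̄) = [11]
z = y + H·x̄ = [11] + [-14] = [-3]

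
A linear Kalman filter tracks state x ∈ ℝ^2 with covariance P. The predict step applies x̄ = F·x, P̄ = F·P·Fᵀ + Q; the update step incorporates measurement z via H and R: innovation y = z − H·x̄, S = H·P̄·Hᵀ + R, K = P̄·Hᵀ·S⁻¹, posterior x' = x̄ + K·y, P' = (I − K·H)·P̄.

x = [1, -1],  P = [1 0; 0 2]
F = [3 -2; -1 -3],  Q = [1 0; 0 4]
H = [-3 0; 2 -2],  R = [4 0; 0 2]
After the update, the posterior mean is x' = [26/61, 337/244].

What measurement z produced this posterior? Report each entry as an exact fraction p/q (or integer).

z = [-1, -2]

x̄ = F·x = [5, 2]
P̄ = F·P·Fᵀ + Q = [18 9; 9 23]
S = H·P̄·Hᵀ + R = [166 -54; -54 94]
K = P̄·Hᵀ·S⁻¹ = [-513/1586 9/1586; -2025/6344 -3053/6344]
x' − x̄ = [-279/61, -151/244] = K·y
y = (KᵀK)⁻¹·Kᵀ·(x' − x̄) = [14, -8]
z = y + H·x̄ = [14, -8] + [-15, 6] = [-1, -2]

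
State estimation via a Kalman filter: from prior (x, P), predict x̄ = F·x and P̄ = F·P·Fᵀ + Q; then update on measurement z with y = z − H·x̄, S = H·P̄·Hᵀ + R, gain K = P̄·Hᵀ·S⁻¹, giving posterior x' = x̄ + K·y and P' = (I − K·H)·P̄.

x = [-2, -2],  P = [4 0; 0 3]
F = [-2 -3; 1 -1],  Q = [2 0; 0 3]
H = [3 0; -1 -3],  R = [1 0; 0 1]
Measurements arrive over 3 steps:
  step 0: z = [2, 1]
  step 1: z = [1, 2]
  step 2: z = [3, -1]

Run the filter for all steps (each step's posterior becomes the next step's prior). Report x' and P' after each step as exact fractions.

step 0: x' = [6352/9229, -10315/18458], P' = [2043/18458 -673/18458; -673/18458 1125/9229]
step 1: x' = [3368720/10962009, -7709773/10962009], P' = [3510701/32886027 -1125385/32886027; -1125385/32886027 3895556/32886027]
step 2: x' = [5833093729/5803543066, 88562618/2901771533], P' = [3097097687/29017715330 -496392582/14508857665; -496392582/14508857665 1718450579/14508857665]

step 0: x̄ = F·x = [10, 0]
step 0: P̄ = F·P·Fᵀ + Q = [45 1; 1 10]
step 0: y = z − H·x̄ = [-28, 11]
step 0: S = H·P̄·Hᵀ + R = [406 -144; -144 142]
step 0: K = P̄·Hᵀ·S⁻¹ = [6129/18458 -12/9229; -2019/18458 -6077/18458]
step 0: x' = x̄ + K·y = [6352/9229, -10315/18458]
step 0: P' = (I − K·H)·P̄ = [2043/18458 -673/18458; -673/18458 1125/9229]
step 1: x̄ = F·x = [5537/18458, 23019/18458]
step 1: P̄ = F·P·Fᵀ + Q = [28631/9229 3337/18458; 3337/18458 61013/18458]
step 1: y = z − H·x̄ = [1847/18458, 55755/9229]
step 1: S = H·P̄·Hᵀ + R = [266908/9229 -201819/18458; -201819/18458 644859/18458]
step 1: K = P̄·Hᵀ·S⁻¹ = [3510701/10962009 -134546/32886027; -1125385/10962009 -10561283/32886027]
step 1: x' = x̄ + K·y = [3368720/10962009, -7709773/10962009]
step 1: P' = (I − K·H)·P̄ = [3510701/32886027 -1125385/32886027; -1125385/32886027 3895556/32886027]
step 2: x̄ = F·x = [16391879/10962009, 3692831/3654003]
step 2: P̄ = F·P·Fᵀ + Q = [101370242/32886027 1930217/10962009; 1930217/10962009 12035012/3654003]
step 2: y = z − H·x̄ = [-5429870/3654003, 38665349/10962009]
step 2: S = H·P̄·Hᵀ + R = [105024245/3654003 -118742195/10962009; -118742195/10962009 1143836147/32886027]
step 2: K = P̄·Hᵀ·S⁻¹ = [9291293061/29017715330 -23748439/5803543066; -1489177746/14508857665 -931791831/2901771533]
step 2: x' = x̄ + K·y = [5833093729/5803543066, 88562618/2901771533]
step 2: P' = (I − K·H)·P̄ = [3097097687/29017715330 -496392582/14508857665; -496392582/14508857665 1718450579/14508857665]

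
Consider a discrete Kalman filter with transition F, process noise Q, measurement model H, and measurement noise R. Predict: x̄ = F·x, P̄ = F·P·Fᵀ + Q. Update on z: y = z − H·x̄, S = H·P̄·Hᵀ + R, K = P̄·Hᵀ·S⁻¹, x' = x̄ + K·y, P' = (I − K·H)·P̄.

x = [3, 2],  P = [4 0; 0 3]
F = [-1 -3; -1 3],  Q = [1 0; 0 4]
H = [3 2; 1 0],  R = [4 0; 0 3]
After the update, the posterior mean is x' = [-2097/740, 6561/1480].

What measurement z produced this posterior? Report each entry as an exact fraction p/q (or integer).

x̄ = F·x = [-9, 3]
P̄ = F·P·Fᵀ + Q = [32 -23; -23 35]
S = H·P̄·Hᵀ + R = [156 50; 50 35]
K = P̄·Hᵀ·S⁻¹ = [15/296 623/740; 237/592 -1819/1480]
x' − x̄ = [4563/740, 2121/1480] = K·y
y = (KᵀK)⁻¹·Kᵀ·(x' − x̄) = [22, 6]
z = y + H·x̄ = [22, 6] + [-21, -9] = [1, -3]

z = [1, -3]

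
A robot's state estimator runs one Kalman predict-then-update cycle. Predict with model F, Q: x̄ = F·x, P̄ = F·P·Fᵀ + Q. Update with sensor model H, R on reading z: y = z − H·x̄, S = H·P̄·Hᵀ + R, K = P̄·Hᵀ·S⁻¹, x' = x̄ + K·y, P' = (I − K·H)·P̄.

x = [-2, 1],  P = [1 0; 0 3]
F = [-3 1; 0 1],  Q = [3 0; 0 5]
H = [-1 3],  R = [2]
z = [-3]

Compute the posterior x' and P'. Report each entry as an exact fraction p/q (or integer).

x̄ = F·x = [7, 1]
P̄ = F·P·Fᵀ + Q = [15 3; 3 8]
y = z − H·x̄ = [1]
S = H·P̄·Hᵀ + R = [71]
K = P̄·Hᵀ·S⁻¹ = [-6/71; 21/71]
x' = x̄ + K·y = [491/71, 92/71]
P' = (I − K·H)·P̄ = [1029/71 339/71; 339/71 127/71]

x' = [491/71, 92/71]
P' = [1029/71 339/71; 339/71 127/71]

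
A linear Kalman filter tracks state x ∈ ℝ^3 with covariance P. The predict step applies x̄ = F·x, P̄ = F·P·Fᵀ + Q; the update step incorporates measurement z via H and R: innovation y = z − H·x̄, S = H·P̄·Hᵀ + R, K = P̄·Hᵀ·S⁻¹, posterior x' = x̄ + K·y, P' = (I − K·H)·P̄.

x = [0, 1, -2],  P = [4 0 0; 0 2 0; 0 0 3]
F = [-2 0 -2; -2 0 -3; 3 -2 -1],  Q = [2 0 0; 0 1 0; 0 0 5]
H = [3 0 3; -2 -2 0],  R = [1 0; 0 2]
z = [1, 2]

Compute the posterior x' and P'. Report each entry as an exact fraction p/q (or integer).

x̄ = F·x = [4, 6, 0]
P̄ = F·P·Fᵀ + Q = [30 34 -18; 34 44 -15; -18 -15 52]
y = z − H·x̄ = [-11, 22]
S = H·P̄·Hᵀ + R = [415 -186; -186 570]
K = P̄·Hᵀ·S⁻¹ = [-548/33659 -23212/100977; 579/33659 -9023/33659; 11736/33659 7727/33659]
x' = x̄ + K·y = [-88672/100977, -2921/33659, 40898/33659]
P' = (I − K·H)·P̄ = [117358/100977 -31382/33659 -39302/33659; -31382/33659 40405/33659 31575/33659; -39302/33659 31575/33659 43214/33659]

x' = [-88672/100977, -2921/33659, 40898/33659]
P' = [117358/100977 -31382/33659 -39302/33659; -31382/33659 40405/33659 31575/33659; -39302/33659 31575/33659 43214/33659]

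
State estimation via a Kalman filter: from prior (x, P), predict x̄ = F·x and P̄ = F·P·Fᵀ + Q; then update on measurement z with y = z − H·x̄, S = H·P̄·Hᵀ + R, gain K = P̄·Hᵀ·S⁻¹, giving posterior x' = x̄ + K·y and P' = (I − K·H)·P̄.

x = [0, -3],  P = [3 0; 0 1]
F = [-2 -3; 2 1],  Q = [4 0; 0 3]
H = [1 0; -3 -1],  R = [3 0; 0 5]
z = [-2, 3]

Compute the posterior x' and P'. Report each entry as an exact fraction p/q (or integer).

x̄ = F·x = [9, -3]
P̄ = F·P·Fᵀ + Q = [25 -15; -15 16]
y = z − H·x̄ = [-11, 27]
S = H·P̄·Hᵀ + R = [28 -60; -60 156]
K = P̄·Hᵀ·S⁻¹ = [25/64 -15/64; -25/32 -11/96]
x' = x̄ + K·y = [-13/8, 5/2]
P' = (I − K·H)·P̄ = [75/64 -75/32; -75/32 365/48]

x' = [-13/8, 5/2]
P' = [75/64 -75/32; -75/32 365/48]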